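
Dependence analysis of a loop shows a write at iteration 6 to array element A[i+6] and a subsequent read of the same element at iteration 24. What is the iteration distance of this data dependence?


Distance = read iteration - write iteration
= 24 - 6 = 18

18


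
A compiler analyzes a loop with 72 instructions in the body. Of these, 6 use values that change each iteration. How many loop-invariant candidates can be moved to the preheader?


Invariant candidates = total - loop-dependent
= 72 - 6 = 66

66


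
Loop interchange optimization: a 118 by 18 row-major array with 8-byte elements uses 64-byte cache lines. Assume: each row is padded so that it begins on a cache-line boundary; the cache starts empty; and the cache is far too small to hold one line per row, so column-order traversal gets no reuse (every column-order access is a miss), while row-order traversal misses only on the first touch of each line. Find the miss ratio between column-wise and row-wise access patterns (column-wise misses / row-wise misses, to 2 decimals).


Each row occupies 18 * 8 = 144 bytes and starts on a line boundary, so it spans ceil(144 / 64) = 3 cache lines.
Row-major traversal misses (one per line touched): 118 * ceil(18 * 8 / 64) = 354
Column-major traversal misses (no reuse, every access misses): 118 * 18 = 2124
Ratio = 2124 / 354 = 6.0

6.0


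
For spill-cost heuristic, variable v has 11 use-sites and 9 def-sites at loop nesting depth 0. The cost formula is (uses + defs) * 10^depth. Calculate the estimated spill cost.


uses + defs = 11 + 9 = 20
10^0 = 1
Spill cost = 20 * 1 = 20

20


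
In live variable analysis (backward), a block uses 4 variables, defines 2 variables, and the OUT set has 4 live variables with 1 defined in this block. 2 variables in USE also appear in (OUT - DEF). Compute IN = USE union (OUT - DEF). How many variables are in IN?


OUT - DEF: 4 - 1 = 3
|IN| = |USE| + |OUT - DEF| - |USE ∩ (OUT - DEF)| = 4 + 3 - 2 = 5

5


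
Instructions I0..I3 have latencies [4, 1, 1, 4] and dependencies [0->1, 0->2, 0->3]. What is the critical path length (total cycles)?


Compute longest path through dependency graph: dist(Ik) = max over predecessors of dist + latency(Ik).
dist(I0) = latency 4 = 4
dist(I1) = dist(I0) + 1 = 4 + 1 = 5
dist(I2) = dist(I0) + 1 = 4 + 1 = 5
dist(I3) = dist(I0) + 4 = 4 + 4 = 8
Critical path = max dist = 8

8


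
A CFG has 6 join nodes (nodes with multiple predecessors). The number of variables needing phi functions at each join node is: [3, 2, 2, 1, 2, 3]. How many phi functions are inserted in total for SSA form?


Total phi functions = sum of phi functions at each join node
= 3 + 2 + 2 + 1 + 2 + 3 = 13

13


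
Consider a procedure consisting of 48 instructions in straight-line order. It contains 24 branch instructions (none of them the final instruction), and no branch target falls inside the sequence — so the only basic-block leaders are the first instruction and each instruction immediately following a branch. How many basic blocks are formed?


With no in-sequence branch targets, the leaders are the first instruction plus the instruction after each branch.
Number of basic blocks = branches + 1
= 24 + 1 = 25

25


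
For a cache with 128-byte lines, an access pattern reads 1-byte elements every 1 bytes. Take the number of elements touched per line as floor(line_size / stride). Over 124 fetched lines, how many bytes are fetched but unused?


Elements per line = floor(128 / 1) = 128
Bytes used per line = 128 * 1 = 128
Wasted per line = 128 - 128 = 0
Total wasted = 0 * 124 = 0

0


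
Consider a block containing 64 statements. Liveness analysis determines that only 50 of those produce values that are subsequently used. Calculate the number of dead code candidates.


Dead code = total statements - live definitions
= 64 - 50 = 14

14


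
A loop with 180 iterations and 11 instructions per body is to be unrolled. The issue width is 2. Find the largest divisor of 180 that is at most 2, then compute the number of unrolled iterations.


Largest divisor of 180 <= 2 is 2
New iterations = 180 / 2 = 90

90


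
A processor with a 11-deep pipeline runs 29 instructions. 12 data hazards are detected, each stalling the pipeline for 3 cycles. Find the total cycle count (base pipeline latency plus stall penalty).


Base cycles = 11 + 29 - 1 = 39
Total stalls = 12 * 3 = 36
Total = 39 + 36 = 75

75


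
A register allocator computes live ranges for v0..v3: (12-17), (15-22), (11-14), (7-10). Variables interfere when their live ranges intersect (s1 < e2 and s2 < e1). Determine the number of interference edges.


Check all pairs for overlapping intervals.
Two intervals (s1,e1) and (s2,e2) overlap if s1 < e2 and s2 < e1.
v0 (12-17) vs v1..v3: overlaps v1, v2 -> 2
v1 (15-22) vs v2..v3: overlaps none -> 0
v2 (11-14) vs v3: overlaps none -> 0
Total overlapping pairs = 2 + 0 + 0 = 2

2


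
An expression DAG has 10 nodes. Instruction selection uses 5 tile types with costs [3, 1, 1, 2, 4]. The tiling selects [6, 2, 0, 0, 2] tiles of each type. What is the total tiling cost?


Total cost = sum(count_i * cost_i)
= 6*3 + 2*1 + 0*1 + 0*2 + 2*4
= 28

28


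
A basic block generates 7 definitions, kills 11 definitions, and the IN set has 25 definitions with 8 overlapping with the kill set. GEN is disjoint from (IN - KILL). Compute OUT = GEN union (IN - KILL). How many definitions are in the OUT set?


IN - KILL: 25 - 8 = 17 surviving definitions
OUT = GEN + surviving = 7 + 17 = 24

24


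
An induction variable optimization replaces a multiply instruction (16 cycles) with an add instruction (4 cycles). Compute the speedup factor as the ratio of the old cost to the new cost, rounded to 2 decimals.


Ratio = mult_cost / add_cost = 16 / 4 = 4.0

4.0


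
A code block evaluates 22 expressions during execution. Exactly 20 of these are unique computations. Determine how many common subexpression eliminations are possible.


CSE count = total expressions - unique expressions
= 22 - 20 = 2

2


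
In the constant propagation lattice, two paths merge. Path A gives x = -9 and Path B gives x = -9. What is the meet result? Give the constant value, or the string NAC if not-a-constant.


Meet operation: if both paths give the same constant, result is that constant; if they differ, result is NAC (not-a-constant).
Path A: -9, Path B: -9 -> equal
Result: constant -> -9

-9


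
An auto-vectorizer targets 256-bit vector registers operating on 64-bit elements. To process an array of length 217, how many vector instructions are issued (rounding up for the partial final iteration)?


Width = 256 / 64 = 4 elements per vector op
Iterations = ceil(217 / 4) = 55

55


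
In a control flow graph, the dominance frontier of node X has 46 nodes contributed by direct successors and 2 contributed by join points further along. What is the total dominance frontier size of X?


DF(X) = direct successor contributions + join point contributions
= 46 + 2 = 48

48


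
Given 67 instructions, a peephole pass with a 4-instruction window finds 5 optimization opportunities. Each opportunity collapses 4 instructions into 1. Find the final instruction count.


Each match removes 3 instructions.
Total removed = 5 * 3 = 15
Remaining = 67 - 15 = 52

52


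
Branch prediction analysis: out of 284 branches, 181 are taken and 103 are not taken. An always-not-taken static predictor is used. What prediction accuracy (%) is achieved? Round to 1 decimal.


Predictor: always-not-taken
Correct predictions = 103
Accuracy = 103 / 284 * 100 = 36.3%

36.3


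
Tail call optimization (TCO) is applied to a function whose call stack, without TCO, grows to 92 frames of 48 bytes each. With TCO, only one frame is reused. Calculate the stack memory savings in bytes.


Without TCO: 92 * 48 = 4416 bytes
With TCO: reuse 1 frame = 48 bytes
Savings = 4416 - 48 = 4368

4368


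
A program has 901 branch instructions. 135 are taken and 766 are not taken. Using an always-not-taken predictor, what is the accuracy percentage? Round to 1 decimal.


Predictor: always-not-taken
Correct predictions = 766
Accuracy = 766 / 901 * 100 = 85.0%

85.0


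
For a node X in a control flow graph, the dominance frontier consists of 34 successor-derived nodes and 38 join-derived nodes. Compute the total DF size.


DF(X) = direct successor contributions + join point contributions
= 34 + 38 = 72

72


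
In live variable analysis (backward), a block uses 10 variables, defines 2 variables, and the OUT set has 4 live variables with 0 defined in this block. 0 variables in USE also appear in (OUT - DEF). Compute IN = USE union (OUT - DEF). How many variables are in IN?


OUT - DEF: 4 - 0 = 4
|IN| = |USE| + |OUT - DEF| - |USE ∩ (OUT - DEF)| = 10 + 4 - 0 = 14

14


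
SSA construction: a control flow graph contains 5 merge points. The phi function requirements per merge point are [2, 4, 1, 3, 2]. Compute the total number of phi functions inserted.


Total phi functions = sum of phi functions at each join node
= 2 + 4 + 1 + 3 + 2 = 12

12


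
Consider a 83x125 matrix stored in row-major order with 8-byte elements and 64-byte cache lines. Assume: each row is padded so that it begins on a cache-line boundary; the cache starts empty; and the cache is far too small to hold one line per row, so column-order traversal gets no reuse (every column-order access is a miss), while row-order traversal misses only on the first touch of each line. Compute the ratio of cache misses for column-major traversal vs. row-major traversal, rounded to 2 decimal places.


Each row occupies 125 * 8 = 1000 bytes and starts on a line boundary, so it spans ceil(1000 / 64) = 16 cache lines.
Row-major traversal misses (one per line touched): 83 * ceil(125 * 8 / 64) = 1328
Column-major traversal misses (no reuse, every access misses): 83 * 125 = 10375
Ratio = 10375 / 1328 = 7.81

7.81


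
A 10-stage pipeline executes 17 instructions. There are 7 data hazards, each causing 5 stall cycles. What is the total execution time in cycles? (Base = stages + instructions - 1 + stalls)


Base cycles = 10 + 17 - 1 = 26
Total stalls = 7 * 5 = 35
Total = 26 + 35 = 61

61


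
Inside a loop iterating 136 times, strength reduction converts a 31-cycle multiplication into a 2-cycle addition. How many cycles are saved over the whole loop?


Per-iteration saving = 31 - 2 = 29
Total saved = 136 * 29 = 3944

3944


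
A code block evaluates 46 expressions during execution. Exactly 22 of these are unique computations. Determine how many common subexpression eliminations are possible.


CSE count = total expressions - unique expressions
= 46 - 22 = 24

24


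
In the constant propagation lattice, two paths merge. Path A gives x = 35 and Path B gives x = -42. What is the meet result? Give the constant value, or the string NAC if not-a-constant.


Meet operation: if both paths give the same constant, result is that constant; if they differ, result is NAC (not-a-constant).
Path A: 35, Path B: -42 -> differ
Result: not-a-constant -> NAC

NAC


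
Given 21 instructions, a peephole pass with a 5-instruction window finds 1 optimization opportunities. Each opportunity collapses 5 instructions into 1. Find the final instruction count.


Each match removes 4 instructions.
Total removed = 1 * 4 = 4
Remaining = 21 - 4 = 17

17


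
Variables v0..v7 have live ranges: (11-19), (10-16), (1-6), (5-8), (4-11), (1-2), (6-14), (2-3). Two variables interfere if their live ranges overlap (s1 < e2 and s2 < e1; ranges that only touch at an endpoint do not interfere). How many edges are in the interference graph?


Check all pairs for overlapping intervals.
Two intervals (s1,e1) and (s2,e2) overlap if s1 < e2 and s2 < e1.
v0 (11-19) vs v1..v7: overlaps v1, v6 -> 2
v1 (10-16) vs v2..v7: overlaps v4, v6 -> 2
v2 (1-6) vs v3..v7: overlaps v3, v4, v5, v7 -> 4
v3 (5-8) vs v4..v7: overlaps v4, v6 -> 2
v4 (4-11) vs v5..v7: overlaps v6 -> 1
v5 (1-2) vs v6..v7: overlaps none -> 0
v6 (6-14) vs v7: overlaps none -> 0
Total overlapping pairs = 2 + 2 + 4 + 2 + 1 + 0 + 0 = 11

11


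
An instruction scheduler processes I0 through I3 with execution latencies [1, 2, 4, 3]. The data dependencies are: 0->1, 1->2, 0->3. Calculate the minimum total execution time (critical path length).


Compute longest path through dependency graph: dist(Ik) = max over predecessors of dist + latency(Ik).
dist(I0) = latency 1 = 1
dist(I1) = dist(I0) + 2 = 1 + 2 = 3
dist(I2) = dist(I1) + 4 = 3 + 4 = 7
dist(I3) = dist(I0) + 3 = 1 + 3 = 4
Critical path = max dist = 7

7


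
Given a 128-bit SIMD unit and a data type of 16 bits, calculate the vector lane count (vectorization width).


Width = SIMD bits / data type bits
= 128 / 16 = 8

8


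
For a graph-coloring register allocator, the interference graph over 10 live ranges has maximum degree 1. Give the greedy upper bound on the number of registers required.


Greedy coloring never needs more than (max_degree + 1) colors: when coloring a vertex, at most max_degree neighbors are already colored.
Upper bound = 1 + 1 = 2

2


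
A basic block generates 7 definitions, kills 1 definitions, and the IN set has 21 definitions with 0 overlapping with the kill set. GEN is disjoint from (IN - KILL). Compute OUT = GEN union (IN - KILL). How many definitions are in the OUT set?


IN - KILL: 21 - 0 = 21 surviving definitions
OUT = GEN + surviving = 7 + 21 = 28

28


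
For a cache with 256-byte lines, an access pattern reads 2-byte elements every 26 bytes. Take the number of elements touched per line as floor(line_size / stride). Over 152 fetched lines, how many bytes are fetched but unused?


Elements per line = floor(256 / 26) = 9
Bytes used per line = 9 * 2 = 18
Wasted per line = 256 - 18 = 238
Total wasted = 238 * 152 = 36176

36176


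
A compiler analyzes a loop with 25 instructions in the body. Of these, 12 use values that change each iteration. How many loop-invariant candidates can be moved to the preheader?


Invariant candidates = total - loop-dependent
= 25 - 12 = 13

13


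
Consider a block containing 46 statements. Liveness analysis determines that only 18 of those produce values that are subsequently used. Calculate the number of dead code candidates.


Dead code = total statements - live definitions
= 46 - 18 = 28

28


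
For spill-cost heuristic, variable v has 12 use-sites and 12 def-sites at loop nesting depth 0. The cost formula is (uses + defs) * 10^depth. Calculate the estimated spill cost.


uses + defs = 12 + 12 = 24
10^0 = 1
Spill cost = 24 * 1 = 24

24


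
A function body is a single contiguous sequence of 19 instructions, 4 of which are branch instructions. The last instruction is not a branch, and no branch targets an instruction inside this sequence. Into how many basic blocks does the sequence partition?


With no in-sequence branch targets, the leaders are the first instruction plus the instruction after each branch.
Number of basic blocks = branches + 1
= 4 + 1 = 5

5


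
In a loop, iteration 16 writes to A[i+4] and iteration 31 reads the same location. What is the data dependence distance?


Distance = read iteration - write iteration
= 31 - 16 = 15

15


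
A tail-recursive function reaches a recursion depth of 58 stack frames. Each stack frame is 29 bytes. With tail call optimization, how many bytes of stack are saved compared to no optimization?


Without TCO: 58 * 29 = 1682 bytes
With TCO: reuse 1 frame = 29 bytes
Savings = 1682 - 29 = 1653

1653


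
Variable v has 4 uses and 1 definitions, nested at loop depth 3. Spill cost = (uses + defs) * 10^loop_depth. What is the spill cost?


uses + defs = 4 + 1 = 5
10^3 = 1000
Spill cost = 5 * 1000 = 5000

5000


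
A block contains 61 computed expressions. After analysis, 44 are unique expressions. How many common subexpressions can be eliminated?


CSE count = total expressions - unique expressions
= 61 - 44 = 17

17


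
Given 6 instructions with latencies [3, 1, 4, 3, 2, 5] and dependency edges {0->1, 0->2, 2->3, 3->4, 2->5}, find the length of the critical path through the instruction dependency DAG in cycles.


Compute longest path through dependency graph: dist(Ik) = max over predecessors of dist + latency(Ik).
dist(I0) = latency 3 = 3
dist(I1) = dist(I0) + 1 = 3 + 1 = 4
dist(I2) = dist(I0) + 4 = 3 + 4 = 7
dist(I3) = dist(I2) + 3 = 7 + 3 = 10
dist(I4) = dist(I3) + 2 = 10 + 2 = 12
dist(I5) = dist(I2) + 5 = 7 + 5 = 12
Critical path = max dist = 12

12


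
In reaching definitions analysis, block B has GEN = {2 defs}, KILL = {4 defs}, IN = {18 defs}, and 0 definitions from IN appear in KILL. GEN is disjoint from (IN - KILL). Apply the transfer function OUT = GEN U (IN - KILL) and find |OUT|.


IN - KILL: 18 - 0 = 18 surviving definitions
OUT = GEN + surviving = 2 + 18 = 20

20


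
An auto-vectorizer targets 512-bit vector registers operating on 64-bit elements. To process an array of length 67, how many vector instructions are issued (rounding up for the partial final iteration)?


Width = 512 / 64 = 8 elements per vector op
Iterations = ceil(67 / 8) = 9

9


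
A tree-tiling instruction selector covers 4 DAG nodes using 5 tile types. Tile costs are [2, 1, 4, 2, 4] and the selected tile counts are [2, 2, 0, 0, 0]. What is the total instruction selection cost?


Total cost = sum(count_i * cost_i)
= 2*2 + 2*1 + 0*4 + 0*2 + 0*4
= 6

6


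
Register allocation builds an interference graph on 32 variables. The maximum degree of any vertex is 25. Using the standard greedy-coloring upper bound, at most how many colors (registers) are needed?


Greedy coloring never needs more than (max_degree + 1) colors: when coloring a vertex, at most max_degree neighbors are already colored.
Upper bound = 25 + 1 = 26

26


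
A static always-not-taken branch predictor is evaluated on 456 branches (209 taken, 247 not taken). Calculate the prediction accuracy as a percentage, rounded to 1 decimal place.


Predictor: always-not-taken
Correct predictions = 247
Accuracy = 247 / 456 * 100 = 54.2%

54.2


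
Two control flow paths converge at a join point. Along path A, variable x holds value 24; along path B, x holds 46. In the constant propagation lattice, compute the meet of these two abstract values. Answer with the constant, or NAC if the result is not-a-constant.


Meet operation: if both paths give the same constant, result is that constant; if they differ, result is NAC (not-a-constant).
Path A: 24, Path B: 46 -> differ
Result: not-a-constant -> NAC

NAC


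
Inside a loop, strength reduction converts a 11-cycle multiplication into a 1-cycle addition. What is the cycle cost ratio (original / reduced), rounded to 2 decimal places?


Ratio = mult_cost / add_cost = 11 / 1 = 11.0

11.0


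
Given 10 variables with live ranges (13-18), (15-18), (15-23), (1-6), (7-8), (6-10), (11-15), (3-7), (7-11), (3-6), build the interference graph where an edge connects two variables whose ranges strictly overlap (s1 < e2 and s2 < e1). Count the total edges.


Check all pairs for overlapping intervals.
Two intervals (s1,e1) and (s2,e2) overlap if s1 < e2 and s2 < e1.
v0 (13-18) vs v1..v9: overlaps v1, v2, v6 -> 3
v1 (15-18) vs v2..v9: overlaps v2 -> 1
v2 (15-23) vs v3..v9: overlaps none -> 0
v3 (1-6) vs v4..v9: overlaps v7, v9 -> 2
v4 (7-8) vs v5..v9: overlaps v5, v8 -> 2
v5 (6-10) vs v6..v9: overlaps v7, v8 -> 2
v6 (11-15) vs v7..v9: overlaps none -> 0
v7 (3-7) vs v8..v9: overlaps v9 -> 1
v8 (7-11) vs v9: overlaps none -> 0
Total overlapping pairs = 3 + 1 + 0 + 2 + 2 + 2 + 0 + 1 + 0 = 11

11


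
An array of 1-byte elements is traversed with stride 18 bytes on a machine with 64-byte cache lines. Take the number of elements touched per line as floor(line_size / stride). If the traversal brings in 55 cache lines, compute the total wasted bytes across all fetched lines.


Elements per line = floor(64 / 18) = 3
Bytes used per line = 3 * 1 = 3
Wasted per line = 64 - 3 = 61
Total wasted = 61 * 55 = 3355

3355


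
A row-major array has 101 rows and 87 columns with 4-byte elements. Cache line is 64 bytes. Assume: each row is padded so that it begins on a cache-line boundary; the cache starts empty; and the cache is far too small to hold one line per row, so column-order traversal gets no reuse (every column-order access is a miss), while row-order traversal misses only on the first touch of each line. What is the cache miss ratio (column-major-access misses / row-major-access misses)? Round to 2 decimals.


Each row occupies 87 * 4 = 348 bytes and starts on a line boundary, so it spans ceil(348 / 64) = 6 cache lines.
Row-major traversal misses (one per line touched): 101 * ceil(87 * 4 / 64) = 606
Column-major traversal misses (no reuse, every access misses): 101 * 87 = 8787
Ratio = 8787 / 606 = 14.5

14.5


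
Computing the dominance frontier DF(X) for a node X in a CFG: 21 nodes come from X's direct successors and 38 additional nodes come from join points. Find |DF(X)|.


DF(X) = direct successor contributions + join point contributions
= 21 + 38 = 59

59


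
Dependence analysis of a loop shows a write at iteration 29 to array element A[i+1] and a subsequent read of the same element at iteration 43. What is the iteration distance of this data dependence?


Distance = read iteration - write iteration
= 43 - 29 = 14

14


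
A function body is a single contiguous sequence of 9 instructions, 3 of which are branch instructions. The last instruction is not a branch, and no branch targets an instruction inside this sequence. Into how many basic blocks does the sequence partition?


With no in-sequence branch targets, the leaders are the first instruction plus the instruction after each branch.
Number of basic blocks = branches + 1
= 3 + 1 = 4

4


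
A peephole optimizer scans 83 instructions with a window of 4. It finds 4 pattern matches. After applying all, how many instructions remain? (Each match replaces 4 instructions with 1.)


Each match removes 3 instructions.
Total removed = 4 * 3 = 12
Remaining = 83 - 12 = 71

71


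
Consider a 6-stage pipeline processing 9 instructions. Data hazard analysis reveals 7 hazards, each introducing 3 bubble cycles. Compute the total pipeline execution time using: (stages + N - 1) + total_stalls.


Base cycles = 6 + 9 - 1 = 14
Total stalls = 7 * 3 = 21
Total = 14 + 21 = 35

35


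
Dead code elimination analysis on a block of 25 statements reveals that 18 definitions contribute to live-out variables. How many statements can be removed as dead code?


Dead code = total statements - live definitions
= 25 - 18 = 7

7


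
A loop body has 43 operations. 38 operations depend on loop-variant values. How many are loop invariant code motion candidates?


Invariant candidates = total - loop-dependent
= 43 - 38 = 5

5


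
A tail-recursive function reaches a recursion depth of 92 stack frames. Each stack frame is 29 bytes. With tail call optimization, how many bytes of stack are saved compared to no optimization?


Without TCO: 92 * 29 = 2668 bytes
With TCO: reuse 1 frame = 29 bytes
Savings = 2668 - 29 = 2639

2639


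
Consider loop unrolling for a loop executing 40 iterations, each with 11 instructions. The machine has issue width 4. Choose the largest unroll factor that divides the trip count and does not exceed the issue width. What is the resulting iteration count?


Largest divisor of 40 <= 4 is 4
New iterations = 40 / 4 = 10

10


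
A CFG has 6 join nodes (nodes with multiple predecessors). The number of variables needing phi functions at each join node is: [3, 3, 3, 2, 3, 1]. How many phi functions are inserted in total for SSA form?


Total phi functions = sum of phi functions at each join node
= 3 + 3 + 3 + 2 + 3 + 1 = 15

15


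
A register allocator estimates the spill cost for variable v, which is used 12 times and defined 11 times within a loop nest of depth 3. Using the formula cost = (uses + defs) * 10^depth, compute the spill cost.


uses + defs = 12 + 11 = 23
10^3 = 1000
Spill cost = 23 * 1000 = 23000

23000


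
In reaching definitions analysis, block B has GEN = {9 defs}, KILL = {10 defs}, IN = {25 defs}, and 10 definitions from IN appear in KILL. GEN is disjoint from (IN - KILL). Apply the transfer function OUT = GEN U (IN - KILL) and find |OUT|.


IN - KILL: 25 - 10 = 15 surviving definitions
OUT = GEN + surviving = 9 + 15 = 24

24


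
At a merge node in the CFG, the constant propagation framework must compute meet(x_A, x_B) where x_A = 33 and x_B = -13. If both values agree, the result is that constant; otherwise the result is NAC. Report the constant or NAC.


Meet operation: if both paths give the same constant, result is that constant; if they differ, result is NAC (not-a-constant).
Path A: 33, Path B: -13 -> differ
Result: not-a-constant -> NAC

NAC


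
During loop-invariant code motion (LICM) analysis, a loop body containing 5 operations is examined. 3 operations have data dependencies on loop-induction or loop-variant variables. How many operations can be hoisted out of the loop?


Invariant candidates = total - loop-dependent
= 5 - 3 = 2

2


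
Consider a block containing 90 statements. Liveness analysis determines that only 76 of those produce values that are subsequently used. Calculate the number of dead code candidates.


Dead code = total statements - live definitions
= 90 - 76 = 14

14


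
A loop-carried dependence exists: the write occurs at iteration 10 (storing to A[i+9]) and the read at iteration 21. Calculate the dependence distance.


Distance = read iteration - write iteration
= 21 - 10 = 11

11


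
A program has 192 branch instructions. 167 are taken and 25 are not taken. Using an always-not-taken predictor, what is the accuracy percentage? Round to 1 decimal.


Predictor: always-not-taken
Correct predictions = 25
Accuracy = 25 / 192 * 100 = 13.0%

13.0


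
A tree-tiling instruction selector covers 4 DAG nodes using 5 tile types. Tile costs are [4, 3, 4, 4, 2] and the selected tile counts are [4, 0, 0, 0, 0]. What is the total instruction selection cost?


Total cost = sum(count_i * cost_i)
= 4*4 + 0*3 + 0*4 + 0*4 + 0*2
= 16

16


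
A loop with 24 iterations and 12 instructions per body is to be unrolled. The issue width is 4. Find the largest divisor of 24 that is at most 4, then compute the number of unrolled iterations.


Largest divisor of 24 <= 4 is 4
New iterations = 24 / 4 = 6

6


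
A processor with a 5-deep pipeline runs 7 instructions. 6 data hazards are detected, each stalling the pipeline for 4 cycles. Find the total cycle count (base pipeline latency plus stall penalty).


Base cycles = 5 + 7 - 1 = 11
Total stalls = 6 * 4 = 24
Total = 11 + 24 = 35

35


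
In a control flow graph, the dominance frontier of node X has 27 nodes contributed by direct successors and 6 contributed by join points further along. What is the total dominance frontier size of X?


DF(X) = direct successor contributions + join point contributions
= 27 + 6 = 33

33


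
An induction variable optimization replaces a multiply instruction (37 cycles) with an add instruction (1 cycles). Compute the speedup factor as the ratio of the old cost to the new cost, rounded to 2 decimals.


Ratio = mult_cost / add_cost = 37 / 1 = 37.0

37.0


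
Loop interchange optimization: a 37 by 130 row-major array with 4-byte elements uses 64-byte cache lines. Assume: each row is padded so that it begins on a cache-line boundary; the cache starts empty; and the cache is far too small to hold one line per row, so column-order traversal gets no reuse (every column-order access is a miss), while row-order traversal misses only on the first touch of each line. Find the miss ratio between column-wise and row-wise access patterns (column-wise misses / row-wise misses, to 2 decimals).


Each row occupies 130 * 4 = 520 bytes and starts on a line boundary, so it spans ceil(520 / 64) = 9 cache lines.
Row-major traversal misses (one per line touched): 37 * ceil(130 * 4 / 64) = 333
Column-major traversal misses (no reuse, every access misses): 37 * 130 = 4810
Ratio = 4810 / 333 = 14.44

14.44


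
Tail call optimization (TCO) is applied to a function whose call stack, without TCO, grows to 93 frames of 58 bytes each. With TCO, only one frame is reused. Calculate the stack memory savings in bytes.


Without TCO: 93 * 58 = 5394 bytes
With TCO: reuse 1 frame = 58 bytes
Savings = 5394 - 58 = 5336

5336


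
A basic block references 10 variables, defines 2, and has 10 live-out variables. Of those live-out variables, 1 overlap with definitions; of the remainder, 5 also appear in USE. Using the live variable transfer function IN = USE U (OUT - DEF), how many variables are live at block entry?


OUT - DEF: 10 - 1 = 9
|IN| = |USE| + |OUT - DEF| - |USE ∩ (OUT - DEF)| = 10 + 9 - 5 = 14

14


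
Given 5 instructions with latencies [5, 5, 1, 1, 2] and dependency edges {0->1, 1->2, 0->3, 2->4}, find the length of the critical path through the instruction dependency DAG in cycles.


Compute longest path through dependency graph: dist(Ik) = max over predecessors of dist + latency(Ik).
dist(I0) = latency 5 = 5
dist(I1) = dist(I0) + 5 = 5 + 5 = 10
dist(I2) = dist(I1) + 1 = 10 + 1 = 11
dist(I3) = dist(I0) + 1 = 5 + 1 = 6
dist(I4) = dist(I2) + 2 = 11 + 2 = 13
Critical path = max dist = 13

13


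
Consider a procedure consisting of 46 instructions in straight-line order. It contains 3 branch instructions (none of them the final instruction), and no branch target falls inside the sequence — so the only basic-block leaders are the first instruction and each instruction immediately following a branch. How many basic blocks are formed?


With no in-sequence branch targets, the leaders are the first instruction plus the instruction after each branch.
Number of basic blocks = branches + 1
= 3 + 1 = 4

4


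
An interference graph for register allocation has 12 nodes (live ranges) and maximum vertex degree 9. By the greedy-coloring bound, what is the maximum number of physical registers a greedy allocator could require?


Greedy coloring never needs more than (max_degree + 1) colors: when coloring a vertex, at most max_degree neighbors are already colored.
Upper bound = 9 + 1 = 10

10


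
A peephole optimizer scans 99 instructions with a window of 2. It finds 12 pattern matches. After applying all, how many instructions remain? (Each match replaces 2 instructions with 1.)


Each match removes 1 instructions.
Total removed = 12 * 1 = 12
Remaining = 99 - 12 = 87

87


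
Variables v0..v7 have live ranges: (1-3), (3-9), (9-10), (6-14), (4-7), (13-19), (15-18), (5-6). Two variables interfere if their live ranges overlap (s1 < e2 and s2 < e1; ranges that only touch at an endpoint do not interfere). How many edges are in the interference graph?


Check all pairs for overlapping intervals.
Two intervals (s1,e1) and (s2,e2) overlap if s1 < e2 and s2 < e1.
v0 (1-3) vs v1..v7: overlaps none -> 0
v1 (3-9) vs v2..v7: overlaps v3, v4, v7 -> 3
v2 (9-10) vs v3..v7: overlaps v3 -> 1
v3 (6-14) vs v4..v7: overlaps v4, v5 -> 2
v4 (4-7) vs v5..v7: overlaps v7 -> 1
v5 (13-19) vs v6..v7: overlaps v6 -> 1
v6 (15-18) vs v7: overlaps none -> 0
Total overlapping pairs = 0 + 3 + 1 + 2 + 1 + 1 + 0 = 8

8


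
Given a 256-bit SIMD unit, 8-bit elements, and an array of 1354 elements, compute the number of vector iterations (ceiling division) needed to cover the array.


Width = 256 / 8 = 32 elements per vector op
Iterations = ceil(1354 / 32) = 43

43


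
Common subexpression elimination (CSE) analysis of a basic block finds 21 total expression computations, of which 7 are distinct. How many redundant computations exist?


CSE count = total expressions - unique expressions
= 21 - 7 = 14

14


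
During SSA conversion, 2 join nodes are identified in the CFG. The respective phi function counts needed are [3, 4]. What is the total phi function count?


Total phi functions = sum of phi functions at each join node
= 3 + 4 = 7

7


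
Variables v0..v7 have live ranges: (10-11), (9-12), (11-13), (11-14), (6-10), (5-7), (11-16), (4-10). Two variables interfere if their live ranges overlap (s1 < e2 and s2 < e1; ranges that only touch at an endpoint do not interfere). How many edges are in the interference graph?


Check all pairs for overlapping intervals.
Two intervals (s1,e1) and (s2,e2) overlap if s1 < e2 and s2 < e1.
v0 (10-11) vs v1..v7: overlaps v1 -> 1
v1 (9-12) vs v2..v7: overlaps v2, v3, v4, v6, v7 -> 5
v2 (11-13) vs v3..v7: overlaps v3, v6 -> 2
v3 (11-14) vs v4..v7: overlaps v6 -> 1
v4 (6-10) vs v5..v7: overlaps v5, v7 -> 2
v5 (5-7) vs v6..v7: overlaps v7 -> 1
v6 (11-16) vs v7: overlaps none -> 0
Total overlapping pairs = 1 + 5 + 2 + 1 + 2 + 1 + 0 = 12

12


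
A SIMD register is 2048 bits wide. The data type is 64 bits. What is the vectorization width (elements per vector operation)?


Width = SIMD bits / data type bits
= 2048 / 64 = 32

32


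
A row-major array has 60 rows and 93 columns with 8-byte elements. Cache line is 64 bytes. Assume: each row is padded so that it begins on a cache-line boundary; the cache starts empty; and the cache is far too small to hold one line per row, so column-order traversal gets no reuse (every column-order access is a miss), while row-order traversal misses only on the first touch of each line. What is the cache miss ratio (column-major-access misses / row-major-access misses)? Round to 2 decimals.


Each row occupies 93 * 8 = 744 bytes and starts on a line boundary, so it spans ceil(744 / 64) = 12 cache lines.
Row-major traversal misses (one per line touched): 60 * ceil(93 * 8 / 64) = 720
Column-major traversal misses (no reuse, every access misses): 60 * 93 = 5580
Ratio = 5580 / 720 = 7.75

7.75


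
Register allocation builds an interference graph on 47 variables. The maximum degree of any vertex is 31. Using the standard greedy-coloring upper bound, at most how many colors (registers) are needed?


Greedy coloring never needs more than (max_degree + 1) colors: when coloring a vertex, at most max_degree neighbors are already colored.
Upper bound = 31 + 1 = 32

32


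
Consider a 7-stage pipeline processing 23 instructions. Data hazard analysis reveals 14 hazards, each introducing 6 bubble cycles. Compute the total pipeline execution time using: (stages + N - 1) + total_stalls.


Base cycles = 7 + 23 - 1 = 29
Total stalls = 14 * 6 = 84
Total = 29 + 84 = 113

113


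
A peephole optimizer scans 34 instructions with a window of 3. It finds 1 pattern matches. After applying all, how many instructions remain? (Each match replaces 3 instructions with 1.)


Each match removes 2 instructions.
Total removed = 1 * 2 = 2
Remaining = 34 - 2 = 32

32


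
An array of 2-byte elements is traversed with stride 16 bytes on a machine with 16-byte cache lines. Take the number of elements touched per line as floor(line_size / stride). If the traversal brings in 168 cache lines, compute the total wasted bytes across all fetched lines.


Elements per line = floor(16 / 16) = 1
Bytes used per line = 1 * 2 = 2
Wasted per line = 16 - 2 = 14
Total wasted = 14 * 168 = 2352

2352


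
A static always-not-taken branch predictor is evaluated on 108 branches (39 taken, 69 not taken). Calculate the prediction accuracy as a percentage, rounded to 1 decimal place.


Predictor: always-not-taken
Correct predictions = 69
Accuracy = 69 / 108 * 100 = 63.9%

63.9


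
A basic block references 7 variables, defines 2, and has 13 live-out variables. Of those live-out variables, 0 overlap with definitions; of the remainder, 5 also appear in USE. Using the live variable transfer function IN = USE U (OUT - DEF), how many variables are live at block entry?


OUT - DEF: 13 - 0 = 13
|IN| = |USE| + |OUT - DEF| - |USE ∩ (OUT - DEF)| = 7 + 13 - 5 = 15

15


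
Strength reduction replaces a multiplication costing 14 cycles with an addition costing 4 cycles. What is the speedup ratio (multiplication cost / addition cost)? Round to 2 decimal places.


Ratio = mult_cost / add_cost = 14 / 4 = 3.5

3.5


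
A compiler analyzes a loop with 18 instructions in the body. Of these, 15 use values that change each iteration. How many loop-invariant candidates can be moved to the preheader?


Invariant candidates = total - loop-dependent
= 18 - 15 = 3

3


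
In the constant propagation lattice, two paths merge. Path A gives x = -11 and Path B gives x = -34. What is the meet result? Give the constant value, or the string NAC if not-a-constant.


Meet operation: if both paths give the same constant, result is that constant; if they differ, result is NAC (not-a-constant).
Path A: -11, Path B: -34 -> differ
Result: not-a-constant -> NAC

NAC


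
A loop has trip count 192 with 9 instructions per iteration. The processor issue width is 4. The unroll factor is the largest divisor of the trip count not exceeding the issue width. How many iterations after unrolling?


Largest divisor of 192 <= 4 is 4
New iterations = 192 / 4 = 48

48


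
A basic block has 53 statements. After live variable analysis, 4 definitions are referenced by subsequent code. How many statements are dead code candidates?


Dead code = total statements - live definitions
= 53 - 4 = 49

49


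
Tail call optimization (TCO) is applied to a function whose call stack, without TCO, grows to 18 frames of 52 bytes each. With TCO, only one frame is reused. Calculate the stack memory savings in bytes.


Without TCO: 18 * 52 = 936 bytes
With TCO: reuse 1 frame = 52 bytes
Savings = 936 - 52 = 884

884


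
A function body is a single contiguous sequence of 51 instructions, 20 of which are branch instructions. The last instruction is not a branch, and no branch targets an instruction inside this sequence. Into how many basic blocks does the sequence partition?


With no in-sequence branch targets, the leaders are the first instruction plus the instruction after each branch.
Number of basic blocks = branches + 1
= 20 + 1 = 21

21


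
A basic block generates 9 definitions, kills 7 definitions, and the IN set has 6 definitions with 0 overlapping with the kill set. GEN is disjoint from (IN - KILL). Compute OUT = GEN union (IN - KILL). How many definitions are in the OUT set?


IN - KILL: 6 - 0 = 6 surviving definitions
OUT = GEN + surviving = 9 + 6 = 15

15


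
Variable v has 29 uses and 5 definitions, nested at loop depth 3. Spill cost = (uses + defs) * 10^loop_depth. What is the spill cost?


uses + defs = 29 + 5 = 34
10^3 = 1000
Spill cost = 34 * 1000 = 34000

34000


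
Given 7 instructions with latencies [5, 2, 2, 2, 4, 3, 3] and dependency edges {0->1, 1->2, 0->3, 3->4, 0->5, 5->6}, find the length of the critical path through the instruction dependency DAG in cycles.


Compute longest path through dependency graph: dist(Ik) = max over predecessors of dist + latency(Ik).
dist(I0) = latency 5 = 5
dist(I1) = dist(I0) + 2 = 5 + 2 = 7
dist(I2) = dist(I1) + 2 = 7 + 2 = 9
dist(I3) = dist(I0) + 2 = 5 + 2 = 7
dist(I4) = dist(I3) + 4 = 7 + 4 = 11
dist(I5) = dist(I0) + 3 = 5 + 3 = 8
dist(I6) = dist(I5) + 3 = 8 + 3 = 11
Critical path = max dist = 11

11


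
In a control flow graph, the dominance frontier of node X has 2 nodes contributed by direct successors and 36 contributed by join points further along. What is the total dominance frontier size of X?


DF(X) = direct successor contributions + join point contributions
= 2 + 36 = 38

38


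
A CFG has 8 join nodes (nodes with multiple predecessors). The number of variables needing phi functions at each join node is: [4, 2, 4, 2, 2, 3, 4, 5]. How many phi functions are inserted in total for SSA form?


Total phi functions = sum of phi functions at each join node
= 4 + 2 + 4 + 2 + 2 + 3 + 4 + 5 = 26

26


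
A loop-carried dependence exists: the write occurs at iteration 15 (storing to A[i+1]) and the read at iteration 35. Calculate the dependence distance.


Distance = read iteration - write iteration
= 35 - 15 = 20

20
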